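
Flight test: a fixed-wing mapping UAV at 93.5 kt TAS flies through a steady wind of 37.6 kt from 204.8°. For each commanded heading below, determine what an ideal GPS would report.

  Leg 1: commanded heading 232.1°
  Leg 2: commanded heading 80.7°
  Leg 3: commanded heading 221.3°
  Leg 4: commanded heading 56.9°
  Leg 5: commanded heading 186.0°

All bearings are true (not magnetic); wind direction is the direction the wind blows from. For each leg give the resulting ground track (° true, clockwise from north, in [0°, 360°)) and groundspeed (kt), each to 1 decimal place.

Leg 1: heading 232.1°; drift +16.0° → track 248.1°, groundspeed 62.5 kt
Leg 2: heading 80.7°; drift -15.2° → track 65.5°, groundspeed 118.7 kt
Leg 3: heading 221.3°; drift +10.5° → track 231.8°, groundspeed 58.4 kt
Leg 4: heading 56.9°; drift -9.1° → track 47.8°, groundspeed 126.9 kt
Leg 5: heading 186.0°; drift -11.8° → track 174.2°, groundspeed 59.2 kt

Leg 1: track=248.1°, groundspeed=62.5 kt
Leg 2: track=65.5°, groundspeed=118.7 kt
Leg 3: track=231.8°, groundspeed=58.4 kt
Leg 4: track=47.8°, groundspeed=126.9 kt
Leg 5: track=174.2°, groundspeed=59.2 kt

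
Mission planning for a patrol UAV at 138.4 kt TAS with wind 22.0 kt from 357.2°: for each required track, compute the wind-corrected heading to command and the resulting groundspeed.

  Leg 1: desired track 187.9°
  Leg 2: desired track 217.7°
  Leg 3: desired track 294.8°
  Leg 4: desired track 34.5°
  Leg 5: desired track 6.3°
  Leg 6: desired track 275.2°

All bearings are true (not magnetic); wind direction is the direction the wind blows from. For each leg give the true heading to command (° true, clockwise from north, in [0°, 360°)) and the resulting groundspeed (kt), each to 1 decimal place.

Leg 1: heading=189.6°, groundspeed=160.0 kt
Leg 2: heading=223.6°, groundspeed=154.4 kt
Leg 3: heading=302.9°, groundspeed=126.8 kt
Leg 4: heading=29.0°, groundspeed=120.3 kt
Leg 5: heading=4.9°, groundspeed=116.6 kt
Leg 6: heading=284.3°, groundspeed=133.6 kt

Leg 1: desired track 187.9°; wind correction +1.7° → command heading 189.6°, groundspeed 160.0 kt
Leg 2: desired track 217.7°; wind correction +5.9° → command heading 223.6°, groundspeed 154.4 kt
Leg 3: desired track 294.8°; wind correction +8.1° → command heading 302.9°, groundspeed 126.8 kt
Leg 4: desired track 34.5°; wind correction -5.5° → command heading 29.0°, groundspeed 120.3 kt
Leg 5: desired track 6.3°; wind correction -1.4° → command heading 4.9°, groundspeed 116.6 kt
Leg 6: desired track 275.2°; wind correction +9.1° → command heading 284.3°, groundspeed 133.6 kt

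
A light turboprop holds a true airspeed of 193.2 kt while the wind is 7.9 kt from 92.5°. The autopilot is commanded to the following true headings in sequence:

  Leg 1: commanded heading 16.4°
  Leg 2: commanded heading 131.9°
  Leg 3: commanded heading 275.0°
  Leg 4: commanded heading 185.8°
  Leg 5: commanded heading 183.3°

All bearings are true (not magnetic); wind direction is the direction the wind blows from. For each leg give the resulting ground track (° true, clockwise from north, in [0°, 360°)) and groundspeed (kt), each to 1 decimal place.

Leg 1: heading 16.4°; drift -2.3° → track 14.1°, groundspeed 191.5 kt
Leg 2: heading 131.9°; drift +1.5° → track 133.4°, groundspeed 187.2 kt
Leg 3: heading 275.0°; drift -0.1° → track 274.9°, groundspeed 201.1 kt
Leg 4: heading 185.8°; drift +2.3° → track 188.1°, groundspeed 193.8 kt
Leg 5: heading 183.3°; drift +2.3° → track 185.6°, groundspeed 193.5 kt

Leg 1: track=14.1°, groundspeed=191.5 kt
Leg 2: track=133.4°, groundspeed=187.2 kt
Leg 3: track=274.9°, groundspeed=201.1 kt
Leg 4: track=188.1°, groundspeed=193.8 kt
Leg 5: track=185.6°, groundspeed=193.5 kt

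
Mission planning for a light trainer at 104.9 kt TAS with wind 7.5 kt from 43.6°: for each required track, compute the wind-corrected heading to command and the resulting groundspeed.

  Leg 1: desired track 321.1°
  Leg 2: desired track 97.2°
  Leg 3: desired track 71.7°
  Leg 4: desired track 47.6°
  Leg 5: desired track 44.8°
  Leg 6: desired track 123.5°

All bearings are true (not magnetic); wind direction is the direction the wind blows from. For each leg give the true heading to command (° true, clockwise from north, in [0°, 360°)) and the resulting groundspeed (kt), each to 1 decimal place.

Leg 1: desired track 321.1°; wind correction +4.1° → command heading 325.2°, groundspeed 103.7 kt
Leg 2: desired track 97.2°; wind correction -3.3° → command heading 93.9°, groundspeed 100.3 kt
Leg 3: desired track 71.7°; wind correction -1.9° → command heading 69.8°, groundspeed 98.2 kt
Leg 4: desired track 47.6°; wind correction -0.3° → command heading 47.3°, groundspeed 97.4 kt
Leg 5: desired track 44.8°; wind correction -0.1° → command heading 44.7°, groundspeed 97.4 kt
Leg 6: desired track 123.5°; wind correction -4.0° → command heading 119.5°, groundspeed 103.3 kt

Leg 1: heading=325.2°, groundspeed=103.7 kt
Leg 2: heading=93.9°, groundspeed=100.3 kt
Leg 3: heading=69.8°, groundspeed=98.2 kt
Leg 4: heading=47.3°, groundspeed=97.4 kt
Leg 5: heading=44.7°, groundspeed=97.4 kt
Leg 6: heading=119.5°, groundspeed=103.3 kt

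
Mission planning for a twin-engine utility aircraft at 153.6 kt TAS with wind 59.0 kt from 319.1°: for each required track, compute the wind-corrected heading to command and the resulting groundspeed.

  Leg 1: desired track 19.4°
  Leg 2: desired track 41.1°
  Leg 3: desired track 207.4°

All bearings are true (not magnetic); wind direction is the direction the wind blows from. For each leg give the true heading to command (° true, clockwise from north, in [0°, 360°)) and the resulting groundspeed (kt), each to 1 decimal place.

Leg 1: heading=359.9°, groundspeed=115.6 kt
Leg 2: heading=18.7°, groundspeed=133.8 kt
Leg 3: heading=228.3°, groundspeed=165.3 kt

Leg 1: desired track 19.4°; wind correction -19.5° → command heading 359.9°, groundspeed 115.6 kt
Leg 2: desired track 41.1°; wind correction -22.4° → command heading 18.7°, groundspeed 133.8 kt
Leg 3: desired track 207.4°; wind correction +20.9° → command heading 228.3°, groundspeed 165.3 kt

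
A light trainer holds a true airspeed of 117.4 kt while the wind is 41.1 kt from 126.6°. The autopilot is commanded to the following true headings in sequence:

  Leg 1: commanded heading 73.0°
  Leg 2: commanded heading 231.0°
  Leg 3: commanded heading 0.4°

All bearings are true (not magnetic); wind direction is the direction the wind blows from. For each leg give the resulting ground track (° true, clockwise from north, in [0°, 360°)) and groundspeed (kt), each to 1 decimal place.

Leg 1: track=53.4°, groundspeed=98.7 kt
Leg 2: track=248.3°, groundspeed=133.7 kt
Leg 3: track=347.2°, groundspeed=145.5 kt

Leg 1: heading 73.0°; drift -19.6° → track 53.4°, groundspeed 98.7 kt
Leg 2: heading 231.0°; drift +17.3° → track 248.3°, groundspeed 133.7 kt
Leg 3: heading 0.4°; drift -13.2° → track 347.2°, groundspeed 145.5 kt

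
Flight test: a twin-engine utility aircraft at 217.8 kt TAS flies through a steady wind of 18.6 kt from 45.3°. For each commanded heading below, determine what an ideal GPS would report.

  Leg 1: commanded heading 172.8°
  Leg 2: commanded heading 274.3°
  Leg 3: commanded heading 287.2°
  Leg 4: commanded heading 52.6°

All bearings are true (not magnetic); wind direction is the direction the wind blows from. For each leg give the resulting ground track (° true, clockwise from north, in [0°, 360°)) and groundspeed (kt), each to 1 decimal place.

Leg 1: track=176.5°, groundspeed=229.6 kt
Leg 2: track=270.8°, groundspeed=230.4 kt
Leg 3: track=283.1°, groundspeed=227.2 kt
Leg 4: track=53.3°, groundspeed=199.4 kt

Leg 1: heading 172.8°; drift +3.7° → track 176.5°, groundspeed 229.6 kt
Leg 2: heading 274.3°; drift -3.5° → track 270.8°, groundspeed 230.4 kt
Leg 3: heading 287.2°; drift -4.1° → track 283.1°, groundspeed 227.2 kt
Leg 4: heading 52.6°; drift +0.7° → track 53.3°, groundspeed 199.4 kt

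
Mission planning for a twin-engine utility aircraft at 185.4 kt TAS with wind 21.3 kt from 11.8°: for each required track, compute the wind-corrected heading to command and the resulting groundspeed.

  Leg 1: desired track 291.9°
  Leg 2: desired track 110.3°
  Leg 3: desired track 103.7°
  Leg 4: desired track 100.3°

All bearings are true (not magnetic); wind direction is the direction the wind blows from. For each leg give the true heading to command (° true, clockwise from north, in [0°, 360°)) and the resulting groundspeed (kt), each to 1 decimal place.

Leg 1: heading=298.4°, groundspeed=180.5 kt
Leg 2: heading=103.8°, groundspeed=187.3 kt
Leg 3: heading=97.1°, groundspeed=184.9 kt
Leg 4: heading=93.7°, groundspeed=183.6 kt

Leg 1: desired track 291.9°; wind correction +6.5° → command heading 298.4°, groundspeed 180.5 kt
Leg 2: desired track 110.3°; wind correction -6.5° → command heading 103.8°, groundspeed 187.3 kt
Leg 3: desired track 103.7°; wind correction -6.6° → command heading 97.1°, groundspeed 184.9 kt
Leg 4: desired track 100.3°; wind correction -6.6° → command heading 93.7°, groundspeed 183.6 kt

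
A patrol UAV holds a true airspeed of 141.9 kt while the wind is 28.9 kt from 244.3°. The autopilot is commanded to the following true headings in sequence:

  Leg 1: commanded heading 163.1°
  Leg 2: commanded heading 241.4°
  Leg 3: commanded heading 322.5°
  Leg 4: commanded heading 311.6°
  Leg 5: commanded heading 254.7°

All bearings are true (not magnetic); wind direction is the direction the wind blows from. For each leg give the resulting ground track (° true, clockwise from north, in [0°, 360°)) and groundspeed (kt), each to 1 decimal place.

Leg 1: track=151.4°, groundspeed=140.4 kt
Leg 2: track=240.7°, groundspeed=113.0 kt
Leg 3: track=334.3°, groundspeed=138.9 kt
Leg 4: track=323.1°, groundspeed=133.4 kt
Leg 5: track=257.3°, groundspeed=113.6 kt

Leg 1: heading 163.1°; drift -11.7° → track 151.4°, groundspeed 140.4 kt
Leg 2: heading 241.4°; drift -0.7° → track 240.7°, groundspeed 113.0 kt
Leg 3: heading 322.5°; drift +11.8° → track 334.3°, groundspeed 138.9 kt
Leg 4: heading 311.6°; drift +11.5° → track 323.1°, groundspeed 133.4 kt
Leg 5: heading 254.7°; drift +2.6° → track 257.3°, groundspeed 113.6 kt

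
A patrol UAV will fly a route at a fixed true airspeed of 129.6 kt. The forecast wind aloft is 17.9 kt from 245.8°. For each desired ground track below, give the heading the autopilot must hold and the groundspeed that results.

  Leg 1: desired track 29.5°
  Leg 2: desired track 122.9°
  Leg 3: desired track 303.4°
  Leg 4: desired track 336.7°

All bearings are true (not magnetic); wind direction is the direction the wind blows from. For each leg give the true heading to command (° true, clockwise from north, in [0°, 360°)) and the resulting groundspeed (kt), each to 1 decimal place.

Leg 1: heading=24.8°, groundspeed=143.6 kt
Leg 2: heading=129.6°, groundspeed=138.4 kt
Leg 3: heading=296.7°, groundspeed=119.1 kt
Leg 4: heading=328.8°, groundspeed=128.6 kt

Leg 1: desired track 29.5°; wind correction -4.7° → command heading 24.8°, groundspeed 143.6 kt
Leg 2: desired track 122.9°; wind correction +6.7° → command heading 129.6°, groundspeed 138.4 kt
Leg 3: desired track 303.4°; wind correction -6.7° → command heading 296.7°, groundspeed 119.1 kt
Leg 4: desired track 336.7°; wind correction -7.9° → command heading 328.8°, groundspeed 128.6 kt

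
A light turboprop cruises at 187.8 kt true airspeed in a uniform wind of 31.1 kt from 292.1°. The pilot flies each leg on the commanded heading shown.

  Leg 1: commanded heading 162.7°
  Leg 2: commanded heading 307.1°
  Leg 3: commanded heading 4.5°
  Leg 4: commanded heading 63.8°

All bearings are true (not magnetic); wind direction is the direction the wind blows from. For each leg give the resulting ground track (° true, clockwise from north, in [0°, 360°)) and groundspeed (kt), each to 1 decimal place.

Leg 1: heading 162.7°; drift -6.6° → track 156.1°, groundspeed 208.9 kt
Leg 2: heading 307.1°; drift +2.9° → track 310.0°, groundspeed 158.0 kt
Leg 3: heading 4.5°; drift +9.4° → track 13.9°, groundspeed 180.8 kt
Leg 4: heading 63.8°; drift +6.4° → track 70.2°, groundspeed 209.8 kt

Leg 1: track=156.1°, groundspeed=208.9 kt
Leg 2: track=310.0°, groundspeed=158.0 kt
Leg 3: track=13.9°, groundspeed=180.8 kt
Leg 4: track=70.2°, groundspeed=209.8 kt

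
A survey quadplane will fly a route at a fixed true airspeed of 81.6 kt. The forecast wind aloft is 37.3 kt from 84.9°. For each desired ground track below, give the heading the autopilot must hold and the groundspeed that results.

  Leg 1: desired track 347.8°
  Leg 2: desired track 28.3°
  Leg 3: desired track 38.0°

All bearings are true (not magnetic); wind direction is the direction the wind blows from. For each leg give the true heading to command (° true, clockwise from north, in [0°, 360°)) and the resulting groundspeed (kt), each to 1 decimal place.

Leg 1: heading=14.8°, groundspeed=77.3 kt
Leg 2: heading=50.7°, groundspeed=54.9 kt
Leg 3: heading=57.5°, groundspeed=51.4 kt

Leg 1: desired track 347.8°; wind correction +27.0° → command heading 14.8°, groundspeed 77.3 kt
Leg 2: desired track 28.3°; wind correction +22.4° → command heading 50.7°, groundspeed 54.9 kt
Leg 3: desired track 38.0°; wind correction +19.5° → command heading 57.5°, groundspeed 51.4 kt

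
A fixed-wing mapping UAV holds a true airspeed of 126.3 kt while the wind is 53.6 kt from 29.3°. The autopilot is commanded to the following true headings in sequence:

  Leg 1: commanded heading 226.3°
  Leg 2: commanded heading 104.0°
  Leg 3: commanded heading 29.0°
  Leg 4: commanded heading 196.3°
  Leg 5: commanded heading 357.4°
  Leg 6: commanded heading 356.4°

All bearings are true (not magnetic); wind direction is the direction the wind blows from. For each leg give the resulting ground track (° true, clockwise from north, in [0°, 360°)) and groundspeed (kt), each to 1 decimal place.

Leg 1: track=221.3°, groundspeed=178.2 kt
Leg 2: track=128.7°, groundspeed=123.5 kt
Leg 3: track=28.8°, groundspeed=72.7 kt
Leg 4: track=200.2°, groundspeed=178.9 kt
Leg 5: track=338.1°, groundspeed=85.6 kt
Leg 6: track=336.7°, groundspeed=86.4 kt

Leg 1: heading 226.3°; drift -5.0° → track 221.3°, groundspeed 178.2 kt
Leg 2: heading 104.0°; drift +24.7° → track 128.7°, groundspeed 123.5 kt
Leg 3: heading 29.0°; drift -0.2° → track 28.8°, groundspeed 72.7 kt
Leg 4: heading 196.3°; drift +3.9° → track 200.2°, groundspeed 178.9 kt
Leg 5: heading 357.4°; drift -19.3° → track 338.1°, groundspeed 85.6 kt
Leg 6: heading 356.4°; drift -19.7° → track 336.7°, groundspeed 86.4 kt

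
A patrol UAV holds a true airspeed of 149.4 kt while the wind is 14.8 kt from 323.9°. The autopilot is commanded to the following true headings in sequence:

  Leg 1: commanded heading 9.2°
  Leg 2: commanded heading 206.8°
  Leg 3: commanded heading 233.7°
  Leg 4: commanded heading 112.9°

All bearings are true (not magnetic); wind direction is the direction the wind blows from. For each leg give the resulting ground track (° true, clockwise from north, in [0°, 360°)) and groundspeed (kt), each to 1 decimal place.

Leg 1: heading 9.2°; drift +4.3° → track 13.5°, groundspeed 139.4 kt
Leg 2: heading 206.8°; drift -4.8° → track 202.0°, groundspeed 156.7 kt
Leg 3: heading 233.7°; drift -5.7° → track 228.0°, groundspeed 150.2 kt
Leg 4: heading 112.9°; drift +2.7° → track 115.6°, groundspeed 162.3 kt

Leg 1: track=13.5°, groundspeed=139.4 kt
Leg 2: track=202.0°, groundspeed=156.7 kt
Leg 3: track=228.0°, groundspeed=150.2 kt
Leg 4: track=115.6°, groundspeed=162.3 kt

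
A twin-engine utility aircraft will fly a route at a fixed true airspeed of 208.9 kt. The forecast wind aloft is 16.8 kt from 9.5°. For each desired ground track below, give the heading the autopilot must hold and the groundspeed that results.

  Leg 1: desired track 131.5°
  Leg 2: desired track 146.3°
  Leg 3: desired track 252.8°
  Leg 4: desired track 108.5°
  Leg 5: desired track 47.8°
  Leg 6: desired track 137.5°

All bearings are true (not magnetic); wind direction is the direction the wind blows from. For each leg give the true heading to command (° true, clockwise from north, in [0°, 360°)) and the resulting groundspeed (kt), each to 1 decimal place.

Leg 1: desired track 131.5°; wind correction -3.9° → command heading 127.6°, groundspeed 217.3 kt
Leg 2: desired track 146.3°; wind correction -3.2° → command heading 143.1°, groundspeed 220.8 kt
Leg 3: desired track 252.8°; wind correction +4.1° → command heading 256.9°, groundspeed 215.9 kt
Leg 4: desired track 108.5°; wind correction -4.6° → command heading 103.9°, groundspeed 210.9 kt
Leg 5: desired track 47.8°; wind correction -2.9° → command heading 44.9°, groundspeed 195.5 kt
Leg 6: desired track 137.5°; wind correction -3.6° → command heading 133.9°, groundspeed 218.8 kt

Leg 1: heading=127.6°, groundspeed=217.3 kt
Leg 2: heading=143.1°, groundspeed=220.8 kt
Leg 3: heading=256.9°, groundspeed=215.9 kt
Leg 4: heading=103.9°, groundspeed=210.9 kt
Leg 5: heading=44.9°, groundspeed=195.5 kt
Leg 6: heading=133.9°, groundspeed=218.8 kt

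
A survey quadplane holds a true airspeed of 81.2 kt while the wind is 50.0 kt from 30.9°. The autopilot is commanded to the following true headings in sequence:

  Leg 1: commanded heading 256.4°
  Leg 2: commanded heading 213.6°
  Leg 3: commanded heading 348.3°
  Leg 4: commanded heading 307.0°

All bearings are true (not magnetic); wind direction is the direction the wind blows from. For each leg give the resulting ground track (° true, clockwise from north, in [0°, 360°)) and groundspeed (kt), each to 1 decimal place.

Leg 1: heading 256.4°; drift -17.1° → track 239.3°, groundspeed 121.6 kt
Leg 2: heading 213.6°; drift -1.0° → track 212.6°, groundspeed 131.2 kt
Leg 3: heading 348.3°; drift -37.3° → track 311.0°, groundspeed 55.8 kt
Leg 4: heading 307.0°; drift -33.2° → track 273.8°, groundspeed 90.7 kt

Leg 1: track=239.3°, groundspeed=121.6 kt
Leg 2: track=212.6°, groundspeed=131.2 kt
Leg 3: track=311.0°, groundspeed=55.8 kt
Leg 4: track=273.8°, groundspeed=90.7 kt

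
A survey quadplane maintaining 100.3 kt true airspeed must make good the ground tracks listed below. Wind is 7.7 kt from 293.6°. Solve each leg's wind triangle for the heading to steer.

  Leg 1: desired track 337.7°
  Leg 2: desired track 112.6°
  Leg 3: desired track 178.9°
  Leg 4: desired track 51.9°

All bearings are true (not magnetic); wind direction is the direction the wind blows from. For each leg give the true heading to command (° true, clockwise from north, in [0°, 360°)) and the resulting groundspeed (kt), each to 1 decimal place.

Leg 1: desired track 337.7°; wind correction -3.1° → command heading 334.6°, groundspeed 94.6 kt
Leg 2: desired track 112.6°; wind correction -0.1° → command heading 112.5°, groundspeed 108.0 kt
Leg 3: desired track 178.9°; wind correction +4.0° → command heading 182.9°, groundspeed 103.3 kt
Leg 4: desired track 51.9°; wind correction -3.9° → command heading 48.0°, groundspeed 103.7 kt

Leg 1: heading=334.6°, groundspeed=94.6 kt
Leg 2: heading=112.5°, groundspeed=108.0 kt
Leg 3: heading=182.9°, groundspeed=103.3 kt
Leg 4: heading=48.0°, groundspeed=103.7 kt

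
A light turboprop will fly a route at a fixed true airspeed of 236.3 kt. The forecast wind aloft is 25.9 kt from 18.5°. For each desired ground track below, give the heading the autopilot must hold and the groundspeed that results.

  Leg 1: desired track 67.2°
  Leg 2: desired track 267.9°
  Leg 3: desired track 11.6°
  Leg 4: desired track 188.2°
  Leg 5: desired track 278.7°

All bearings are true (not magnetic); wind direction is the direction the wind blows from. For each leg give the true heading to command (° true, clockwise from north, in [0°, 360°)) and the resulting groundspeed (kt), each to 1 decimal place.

Leg 1: desired track 67.2°; wind correction -4.7° → command heading 62.5°, groundspeed 218.4 kt
Leg 2: desired track 267.9°; wind correction +5.9° → command heading 273.8°, groundspeed 244.2 kt
Leg 3: desired track 11.6°; wind correction +0.8° → command heading 12.4°, groundspeed 210.6 kt
Leg 4: desired track 188.2°; wind correction -1.1° → command heading 187.1°, groundspeed 261.7 kt
Leg 5: desired track 278.7°; wind correction +6.2° → command heading 284.9°, groundspeed 239.3 kt

Leg 1: heading=62.5°, groundspeed=218.4 kt
Leg 2: heading=273.8°, groundspeed=244.2 kt
Leg 3: heading=12.4°, groundspeed=210.6 kt
Leg 4: heading=187.1°, groundspeed=261.7 kt
Leg 5: heading=284.9°, groundspeed=239.3 kt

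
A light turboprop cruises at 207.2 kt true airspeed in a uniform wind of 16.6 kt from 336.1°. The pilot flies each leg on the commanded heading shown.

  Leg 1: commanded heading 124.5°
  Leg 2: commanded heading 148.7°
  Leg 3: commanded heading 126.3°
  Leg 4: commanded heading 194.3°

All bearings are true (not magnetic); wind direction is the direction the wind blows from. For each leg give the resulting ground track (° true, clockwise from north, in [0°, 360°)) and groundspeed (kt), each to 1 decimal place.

Leg 1: heading 124.5°; drift +2.3° → track 126.8°, groundspeed 221.5 kt
Leg 2: heading 148.7°; drift +0.5° → track 149.2°, groundspeed 223.7 kt
Leg 3: heading 126.3°; drift +2.1° → track 128.4°, groundspeed 221.8 kt
Leg 4: heading 194.3°; drift -2.7° → track 191.6°, groundspeed 220.5 kt

Leg 1: track=126.8°, groundspeed=221.5 kt
Leg 2: track=149.2°, groundspeed=223.7 kt
Leg 3: track=128.4°, groundspeed=221.8 kt
Leg 4: track=191.6°, groundspeed=220.5 kt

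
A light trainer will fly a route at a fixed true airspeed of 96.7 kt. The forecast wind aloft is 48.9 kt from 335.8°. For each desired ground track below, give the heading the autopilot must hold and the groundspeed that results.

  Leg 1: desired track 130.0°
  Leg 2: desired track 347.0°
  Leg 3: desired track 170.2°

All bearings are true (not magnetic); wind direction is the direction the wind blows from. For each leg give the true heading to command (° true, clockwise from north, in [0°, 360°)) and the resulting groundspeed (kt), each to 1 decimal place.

Leg 1: heading=117.3°, groundspeed=138.4 kt
Leg 2: heading=341.4°, groundspeed=48.3 kt
Leg 3: heading=177.4°, groundspeed=143.3 kt

Leg 1: desired track 130.0°; wind correction -12.7° → command heading 117.3°, groundspeed 138.4 kt
Leg 2: desired track 347.0°; wind correction -5.6° → command heading 341.4°, groundspeed 48.3 kt
Leg 3: desired track 170.2°; wind correction +7.2° → command heading 177.4°, groundspeed 143.3 kt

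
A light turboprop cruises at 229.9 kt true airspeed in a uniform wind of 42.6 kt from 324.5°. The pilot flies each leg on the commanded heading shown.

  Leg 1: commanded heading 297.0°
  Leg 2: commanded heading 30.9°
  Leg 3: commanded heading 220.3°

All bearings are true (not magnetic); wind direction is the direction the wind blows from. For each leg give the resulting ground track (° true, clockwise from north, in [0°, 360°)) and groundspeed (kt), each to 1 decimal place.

Leg 1: track=291.2°, groundspeed=193.1 kt
Leg 2: track=41.3°, groundspeed=216.4 kt
Leg 3: track=210.6°, groundspeed=243.9 kt

Leg 1: heading 297.0°; drift -5.8° → track 291.2°, groundspeed 193.1 kt
Leg 2: heading 30.9°; drift +10.4° → track 41.3°, groundspeed 216.4 kt
Leg 3: heading 220.3°; drift -9.7° → track 210.6°, groundspeed 243.9 kt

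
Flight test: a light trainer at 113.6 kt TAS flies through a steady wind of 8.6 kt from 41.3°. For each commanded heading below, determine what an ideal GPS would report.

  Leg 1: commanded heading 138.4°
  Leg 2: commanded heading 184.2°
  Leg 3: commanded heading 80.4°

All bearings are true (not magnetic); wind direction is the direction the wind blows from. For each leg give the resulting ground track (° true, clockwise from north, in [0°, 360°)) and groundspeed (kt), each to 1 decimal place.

Leg 1: heading 138.4°; drift +4.3° → track 142.7°, groundspeed 115.0 kt
Leg 2: heading 184.2°; drift +2.5° → track 186.7°, groundspeed 120.6 kt
Leg 3: heading 80.4°; drift +2.9° → track 83.3°, groundspeed 107.1 kt

Leg 1: track=142.7°, groundspeed=115.0 kt
Leg 2: track=186.7°, groundspeed=120.6 kt
Leg 3: track=83.3°, groundspeed=107.1 kt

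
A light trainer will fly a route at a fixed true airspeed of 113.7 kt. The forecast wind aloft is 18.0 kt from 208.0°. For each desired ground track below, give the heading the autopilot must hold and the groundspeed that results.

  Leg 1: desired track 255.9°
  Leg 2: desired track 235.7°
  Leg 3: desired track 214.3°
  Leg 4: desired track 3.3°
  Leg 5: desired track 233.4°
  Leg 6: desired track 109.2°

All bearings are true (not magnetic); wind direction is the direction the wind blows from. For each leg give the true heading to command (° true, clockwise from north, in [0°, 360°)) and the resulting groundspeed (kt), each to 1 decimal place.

Leg 1: heading=249.2°, groundspeed=100.8 kt
Leg 2: heading=231.5°, groundspeed=97.5 kt
Leg 3: heading=213.3°, groundspeed=95.8 kt
Leg 4: heading=359.5°, groundspeed=129.8 kt
Leg 5: heading=229.5°, groundspeed=97.2 kt
Leg 6: heading=118.2°, groundspeed=115.1 kt

Leg 1: desired track 255.9°; wind correction -6.7° → command heading 249.2°, groundspeed 100.8 kt
Leg 2: desired track 235.7°; wind correction -4.2° → command heading 231.5°, groundspeed 97.5 kt
Leg 3: desired track 214.3°; wind correction -1.0° → command heading 213.3°, groundspeed 95.8 kt
Leg 4: desired track 3.3°; wind correction -3.8° → command heading 359.5°, groundspeed 129.8 kt
Leg 5: desired track 233.4°; wind correction -3.9° → command heading 229.5°, groundspeed 97.2 kt
Leg 6: desired track 109.2°; wind correction +9.0° → command heading 118.2°, groundspeed 115.1 kt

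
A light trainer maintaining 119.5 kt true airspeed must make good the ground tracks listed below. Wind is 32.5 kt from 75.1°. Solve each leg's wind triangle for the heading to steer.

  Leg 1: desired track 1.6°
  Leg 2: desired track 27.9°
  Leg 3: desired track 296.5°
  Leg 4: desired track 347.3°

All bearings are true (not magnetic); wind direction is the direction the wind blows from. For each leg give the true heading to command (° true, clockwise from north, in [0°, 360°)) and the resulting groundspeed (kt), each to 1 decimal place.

Leg 1: desired track 1.6°; wind correction +15.1° → command heading 16.7°, groundspeed 106.1 kt
Leg 2: desired track 27.9°; wind correction +11.5° → command heading 39.4°, groundspeed 95.0 kt
Leg 3: desired track 296.5°; wind correction +10.4° → command heading 306.9°, groundspeed 141.9 kt
Leg 4: desired track 347.3°; wind correction +15.8° → command heading 3.1°, groundspeed 113.8 kt

Leg 1: heading=16.7°, groundspeed=106.1 kt
Leg 2: heading=39.4°, groundspeed=95.0 kt
Leg 3: heading=306.9°, groundspeed=141.9 kt
Leg 4: heading=3.1°, groundspeed=113.8 kt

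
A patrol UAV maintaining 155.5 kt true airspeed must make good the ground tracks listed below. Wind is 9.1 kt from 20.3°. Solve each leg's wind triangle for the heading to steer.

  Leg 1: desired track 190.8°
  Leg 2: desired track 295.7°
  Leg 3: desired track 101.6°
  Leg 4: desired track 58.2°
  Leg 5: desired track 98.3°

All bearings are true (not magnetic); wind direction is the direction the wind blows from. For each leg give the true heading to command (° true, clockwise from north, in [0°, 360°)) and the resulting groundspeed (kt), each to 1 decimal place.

Leg 1: desired track 190.8°; wind correction -0.6° → command heading 190.2°, groundspeed 164.5 kt
Leg 2: desired track 295.7°; wind correction +3.3° → command heading 299.0°, groundspeed 154.4 kt
Leg 3: desired track 101.6°; wind correction -3.3° → command heading 98.3°, groundspeed 153.9 kt
Leg 4: desired track 58.2°; wind correction -2.1° → command heading 56.1°, groundspeed 148.2 kt
Leg 5: desired track 98.3°; wind correction -3.3° → command heading 95.0°, groundspeed 153.4 kt

Leg 1: heading=190.2°, groundspeed=164.5 kt
Leg 2: heading=299.0°, groundspeed=154.4 kt
Leg 3: heading=98.3°, groundspeed=153.9 kt
Leg 4: heading=56.1°, groundspeed=148.2 kt
Leg 5: heading=95.0°, groundspeed=153.4 kt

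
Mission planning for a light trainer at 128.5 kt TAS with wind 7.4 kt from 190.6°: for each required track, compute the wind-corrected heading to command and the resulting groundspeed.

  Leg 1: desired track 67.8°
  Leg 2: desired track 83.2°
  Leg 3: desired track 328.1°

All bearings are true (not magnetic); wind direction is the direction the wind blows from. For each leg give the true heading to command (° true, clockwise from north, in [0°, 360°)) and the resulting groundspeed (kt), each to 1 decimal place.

Leg 1: heading=70.6°, groundspeed=132.4 kt
Leg 2: heading=86.4°, groundspeed=130.5 kt
Leg 3: heading=325.9°, groundspeed=133.9 kt

Leg 1: desired track 67.8°; wind correction +2.8° → command heading 70.6°, groundspeed 132.4 kt
Leg 2: desired track 83.2°; wind correction +3.2° → command heading 86.4°, groundspeed 130.5 kt
Leg 3: desired track 328.1°; wind correction -2.2° → command heading 325.9°, groundspeed 133.9 kt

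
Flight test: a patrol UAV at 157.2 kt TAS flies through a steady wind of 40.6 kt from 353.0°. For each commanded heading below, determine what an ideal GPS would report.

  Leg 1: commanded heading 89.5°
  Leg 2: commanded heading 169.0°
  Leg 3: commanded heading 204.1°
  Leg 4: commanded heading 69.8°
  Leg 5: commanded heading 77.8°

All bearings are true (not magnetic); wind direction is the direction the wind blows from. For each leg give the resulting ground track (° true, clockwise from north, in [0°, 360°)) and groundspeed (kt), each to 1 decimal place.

Leg 1: heading 89.5°; drift +14.0° → track 103.5°, groundspeed 166.7 kt
Leg 2: heading 169.0°; drift +0.8° → track 169.8°, groundspeed 197.7 kt
Leg 3: heading 204.1°; drift -6.2° → track 197.9°, groundspeed 193.1 kt
Leg 4: heading 69.8°; drift +15.0° → track 84.8°, groundspeed 153.1 kt
Leg 5: heading 77.8°; drift +14.8° → track 92.6°, groundspeed 158.8 kt

Leg 1: track=103.5°, groundspeed=166.7 kt
Leg 2: track=169.8°, groundspeed=197.7 kt
Leg 3: track=197.9°, groundspeed=193.1 kt
Leg 4: track=84.8°, groundspeed=153.1 kt
Leg 5: track=92.6°, groundspeed=158.8 kt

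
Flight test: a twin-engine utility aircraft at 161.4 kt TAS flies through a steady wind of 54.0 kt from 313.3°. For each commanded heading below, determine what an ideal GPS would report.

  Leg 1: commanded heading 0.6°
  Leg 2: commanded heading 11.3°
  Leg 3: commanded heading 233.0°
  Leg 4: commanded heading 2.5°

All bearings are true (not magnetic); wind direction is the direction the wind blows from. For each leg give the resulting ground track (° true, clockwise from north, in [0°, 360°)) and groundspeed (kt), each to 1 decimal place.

Leg 1: track=18.2°, groundspeed=130.9 kt
Leg 2: track=30.3°, groundspeed=140.5 kt
Leg 3: track=213.7°, groundspeed=161.3 kt
Leg 4: track=20.5°, groundspeed=132.6 kt

Leg 1: heading 0.6°; drift +17.6° → track 18.2°, groundspeed 130.9 kt
Leg 2: heading 11.3°; drift +19.0° → track 30.3°, groundspeed 140.5 kt
Leg 3: heading 233.0°; drift -19.3° → track 213.7°, groundspeed 161.3 kt
Leg 4: heading 2.5°; drift +18.0° → track 20.5°, groundspeed 132.6 kt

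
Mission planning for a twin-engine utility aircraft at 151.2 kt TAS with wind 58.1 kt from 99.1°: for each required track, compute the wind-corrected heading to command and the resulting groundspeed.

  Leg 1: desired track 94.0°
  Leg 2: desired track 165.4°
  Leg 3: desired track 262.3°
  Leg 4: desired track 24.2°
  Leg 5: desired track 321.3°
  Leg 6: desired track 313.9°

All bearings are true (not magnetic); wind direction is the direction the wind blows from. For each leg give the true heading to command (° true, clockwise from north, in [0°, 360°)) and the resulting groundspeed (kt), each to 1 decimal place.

Leg 1: desired track 94.0°; wind correction +2.0° → command heading 96.0°, groundspeed 93.2 kt
Leg 2: desired track 165.4°; wind correction -20.6° → command heading 144.8°, groundspeed 118.2 kt
Leg 3: desired track 262.3°; wind correction -6.4° → command heading 255.9°, groundspeed 205.9 kt
Leg 4: desired track 24.2°; wind correction +21.8° → command heading 46.0°, groundspeed 125.3 kt
Leg 5: desired track 321.3°; wind correction +15.0° → command heading 336.3°, groundspeed 189.1 kt
Leg 6: desired track 313.9°; wind correction +12.7° → command heading 326.6°, groundspeed 195.2 kt

Leg 1: heading=96.0°, groundspeed=93.2 kt
Leg 2: heading=144.8°, groundspeed=118.2 kt
Leg 3: heading=255.9°, groundspeed=205.9 kt
Leg 4: heading=46.0°, groundspeed=125.3 kt
Leg 5: heading=336.3°, groundspeed=189.1 kt
Leg 6: heading=326.6°, groundspeed=195.2 kt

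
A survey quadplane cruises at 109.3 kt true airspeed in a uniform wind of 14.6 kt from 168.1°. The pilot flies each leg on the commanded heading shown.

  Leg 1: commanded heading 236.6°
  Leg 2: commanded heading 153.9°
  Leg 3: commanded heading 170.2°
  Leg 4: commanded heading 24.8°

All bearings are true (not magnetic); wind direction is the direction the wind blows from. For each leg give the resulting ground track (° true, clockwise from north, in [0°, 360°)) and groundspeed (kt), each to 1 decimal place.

Leg 1: track=244.0°, groundspeed=104.8 kt
Leg 2: track=151.7°, groundspeed=95.2 kt
Leg 3: track=170.5°, groundspeed=94.7 kt
Leg 4: track=20.7°, groundspeed=121.3 kt

Leg 1: heading 236.6°; drift +7.4° → track 244.0°, groundspeed 104.8 kt
Leg 2: heading 153.9°; drift -2.2° → track 151.7°, groundspeed 95.2 kt
Leg 3: heading 170.2°; drift +0.3° → track 170.5°, groundspeed 94.7 kt
Leg 4: heading 24.8°; drift -4.1° → track 20.7°, groundspeed 121.3 kt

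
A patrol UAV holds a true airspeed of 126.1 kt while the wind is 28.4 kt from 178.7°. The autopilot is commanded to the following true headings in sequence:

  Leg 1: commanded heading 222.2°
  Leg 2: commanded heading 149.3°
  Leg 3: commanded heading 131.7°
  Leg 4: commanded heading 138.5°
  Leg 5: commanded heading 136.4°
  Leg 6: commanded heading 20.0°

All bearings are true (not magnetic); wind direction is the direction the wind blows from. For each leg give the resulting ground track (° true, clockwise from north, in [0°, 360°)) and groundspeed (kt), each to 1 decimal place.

Leg 1: track=232.7°, groundspeed=107.3 kt
Leg 2: track=141.5°, groundspeed=102.3 kt
Leg 3: track=120.7°, groundspeed=108.7 kt
Leg 4: track=128.5°, groundspeed=106.0 kt
Leg 5: track=126.1°, groundspeed=106.8 kt
Leg 6: track=16.1°, groundspeed=152.9 kt

Leg 1: heading 222.2°; drift +10.5° → track 232.7°, groundspeed 107.3 kt
Leg 2: heading 149.3°; drift -7.8° → track 141.5°, groundspeed 102.3 kt
Leg 3: heading 131.7°; drift -11.0° → track 120.7°, groundspeed 108.7 kt
Leg 4: heading 138.5°; drift -10.0° → track 128.5°, groundspeed 106.0 kt
Leg 5: heading 136.4°; drift -10.3° → track 126.1°, groundspeed 106.8 kt
Leg 6: heading 20.0°; drift -3.9° → track 16.1°, groundspeed 152.9 kt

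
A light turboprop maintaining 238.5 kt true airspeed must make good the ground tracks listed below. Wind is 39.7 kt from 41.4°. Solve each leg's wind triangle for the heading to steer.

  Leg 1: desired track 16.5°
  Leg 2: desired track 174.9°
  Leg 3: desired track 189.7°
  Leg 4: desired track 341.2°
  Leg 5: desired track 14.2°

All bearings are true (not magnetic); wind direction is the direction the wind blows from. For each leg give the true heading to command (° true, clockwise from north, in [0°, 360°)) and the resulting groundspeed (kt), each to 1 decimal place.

Leg 1: heading=20.5°, groundspeed=201.9 kt
Leg 2: heading=168.0°, groundspeed=264.1 kt
Leg 3: heading=184.7°, groundspeed=271.4 kt
Leg 4: heading=349.5°, groundspeed=216.3 kt
Leg 5: heading=18.6°, groundspeed=202.5 kt

Leg 1: desired track 16.5°; wind correction +4.0° → command heading 20.5°, groundspeed 201.9 kt
Leg 2: desired track 174.9°; wind correction -6.9° → command heading 168.0°, groundspeed 264.1 kt
Leg 3: desired track 189.7°; wind correction -5.0° → command heading 184.7°, groundspeed 271.4 kt
Leg 4: desired track 341.2°; wind correction +8.3° → command heading 349.5°, groundspeed 216.3 kt
Leg 5: desired track 14.2°; wind correction +4.4° → command heading 18.6°, groundspeed 202.5 kt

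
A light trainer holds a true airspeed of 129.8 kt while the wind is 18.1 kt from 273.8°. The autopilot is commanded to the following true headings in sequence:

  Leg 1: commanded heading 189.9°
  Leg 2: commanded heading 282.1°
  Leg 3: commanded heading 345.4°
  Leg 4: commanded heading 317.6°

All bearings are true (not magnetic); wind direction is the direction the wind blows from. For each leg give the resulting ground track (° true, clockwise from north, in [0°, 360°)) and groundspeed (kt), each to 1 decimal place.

Leg 1: heading 189.9°; drift -8.0° → track 181.9°, groundspeed 129.1 kt
Leg 2: heading 282.1°; drift +1.3° → track 283.4°, groundspeed 111.9 kt
Leg 3: heading 345.4°; drift +7.9° → track 353.3°, groundspeed 125.3 kt
Leg 4: heading 317.6°; drift +6.1° → track 323.7°, groundspeed 117.4 kt

Leg 1: track=181.9°, groundspeed=129.1 kt
Leg 2: track=283.4°, groundspeed=111.9 kt
Leg 3: track=353.3°, groundspeed=125.3 kt
Leg 4: track=323.7°, groundspeed=117.4 kt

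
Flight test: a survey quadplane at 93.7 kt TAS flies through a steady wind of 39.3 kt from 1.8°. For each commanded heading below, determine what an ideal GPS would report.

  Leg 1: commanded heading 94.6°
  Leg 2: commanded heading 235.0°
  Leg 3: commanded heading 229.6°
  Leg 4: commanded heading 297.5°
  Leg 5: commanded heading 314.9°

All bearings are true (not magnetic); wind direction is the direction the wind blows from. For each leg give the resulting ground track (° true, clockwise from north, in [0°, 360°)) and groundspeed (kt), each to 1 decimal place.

Leg 1: track=116.9°, groundspeed=103.4 kt
Leg 2: track=220.0°, groundspeed=121.4 kt
Leg 3: track=216.0°, groundspeed=123.6 kt
Leg 4: track=272.7°, groundspeed=84.4 kt
Leg 5: track=291.7°, groundspeed=72.7 kt

Leg 1: heading 94.6°; drift +22.3° → track 116.9°, groundspeed 103.4 kt
Leg 2: heading 235.0°; drift -15.0° → track 220.0°, groundspeed 121.4 kt
Leg 3: heading 229.6°; drift -13.6° → track 216.0°, groundspeed 123.6 kt
Leg 4: heading 297.5°; drift -24.8° → track 272.7°, groundspeed 84.4 kt
Leg 5: heading 314.9°; drift -23.2° → track 291.7°, groundspeed 72.7 kt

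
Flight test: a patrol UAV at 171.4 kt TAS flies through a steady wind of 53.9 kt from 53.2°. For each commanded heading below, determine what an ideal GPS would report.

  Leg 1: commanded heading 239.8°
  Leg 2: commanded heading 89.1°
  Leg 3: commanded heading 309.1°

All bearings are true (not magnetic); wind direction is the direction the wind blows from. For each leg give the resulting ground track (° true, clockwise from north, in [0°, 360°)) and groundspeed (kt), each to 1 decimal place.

Leg 1: heading 239.8°; drift -1.6° → track 238.2°, groundspeed 225.0 kt
Leg 2: heading 89.1°; drift +13.9° → track 103.0°, groundspeed 131.6 kt
Leg 3: heading 309.1°; drift -15.8° → track 293.3°, groundspeed 191.8 kt

Leg 1: track=238.2°, groundspeed=225.0 kt
Leg 2: track=103.0°, groundspeed=131.6 kt
Leg 3: track=293.3°, groundspeed=191.8 kt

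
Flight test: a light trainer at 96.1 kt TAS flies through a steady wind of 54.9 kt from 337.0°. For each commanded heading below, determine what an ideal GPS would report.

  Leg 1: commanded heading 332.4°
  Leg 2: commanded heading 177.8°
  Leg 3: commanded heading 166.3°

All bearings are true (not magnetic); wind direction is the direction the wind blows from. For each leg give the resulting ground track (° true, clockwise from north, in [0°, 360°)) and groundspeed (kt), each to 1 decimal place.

Leg 1: track=326.3°, groundspeed=41.6 kt
Leg 2: track=170.3°, groundspeed=148.7 kt
Leg 3: track=162.9°, groundspeed=150.5 kt

Leg 1: heading 332.4°; drift -6.1° → track 326.3°, groundspeed 41.6 kt
Leg 2: heading 177.8°; drift -7.5° → track 170.3°, groundspeed 148.7 kt
Leg 3: heading 166.3°; drift -3.4° → track 162.9°, groundspeed 150.5 kt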